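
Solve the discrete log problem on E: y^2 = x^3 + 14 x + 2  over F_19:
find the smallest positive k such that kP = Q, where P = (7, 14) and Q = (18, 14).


Enumerate multiples of P until we hit Q = (18, 14):
  1P = (7, 14)
  2P = (6, 6)
  3P = (13, 14)
  4P = (18, 5)
  5P = (11, 10)
  6P = (2, 0)
  7P = (11, 9)
  8P = (18, 14)
Match found at i = 8.

k = 8


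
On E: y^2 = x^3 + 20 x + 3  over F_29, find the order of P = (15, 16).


Compute successive multiples of P until we hit O:
  1P = (15, 16)
  2P = (12, 12)
  3P = (7, 14)
  4P = (27, 10)
  5P = (9, 10)
  6P = (6, 22)
  7P = (2, 14)
  8P = (17, 6)
  ... (continuing to 29P)
  29P = O

ord(P) = 29


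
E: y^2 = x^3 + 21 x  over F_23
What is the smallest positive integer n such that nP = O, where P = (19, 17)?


Compute successive multiples of P until we hit O:
  1P = (19, 17)
  2P = (8, 6)
  3P = (20, 5)
  4P = (13, 3)
  5P = (22, 22)
  6P = (18, 0)
  7P = (22, 1)
  8P = (13, 20)
  ... (continuing to 12P)
  12P = O

ord(P) = 12


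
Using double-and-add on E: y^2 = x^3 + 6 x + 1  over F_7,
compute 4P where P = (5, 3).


k = 4 = 100_2 (binary, LSB first: 001)
Double-and-add from P = (5, 3):
  bit 0 = 0: acc unchanged = O
  bit 1 = 0: acc unchanged = O
  bit 2 = 1: acc = O + (3, 2) = (3, 2)

4P = (3, 2)


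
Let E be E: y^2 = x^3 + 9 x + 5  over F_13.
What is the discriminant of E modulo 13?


4 a^3 + 27 b^2 = 4*9^3 + 27*5^2 = 2916 + 675 = 3591
Delta = -16 * (3591) = -57456
Delta mod 13 = 4

Delta = 4 (mod 13)


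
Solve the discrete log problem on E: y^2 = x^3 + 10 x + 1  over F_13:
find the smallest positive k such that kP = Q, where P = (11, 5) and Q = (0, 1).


Enumerate multiples of P until we hit Q = (0, 1):
  1P = (11, 5)
  2P = (0, 1)
Match found at i = 2.

k = 2


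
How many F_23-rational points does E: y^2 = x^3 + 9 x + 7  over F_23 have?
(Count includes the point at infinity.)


For each x in F_23, count y with y^2 = x^3 + 9 x + 7 mod 23:
  x = 5: RHS = 16, y in [4, 19]  -> 2 point(s)
  x = 6: RHS = 1, y in [1, 22]  -> 2 point(s)
  x = 8: RHS = 16, y in [4, 19]  -> 2 point(s)
  x = 9: RHS = 12, y in [9, 14]  -> 2 point(s)
  x = 10: RHS = 16, y in [4, 19]  -> 2 point(s)
  x = 12: RHS = 3, y in [7, 16]  -> 2 point(s)
  x = 14: RHS = 2, y in [5, 18]  -> 2 point(s)
  x = 17: RHS = 13, y in [6, 17]  -> 2 point(s)
  x = 21: RHS = 4, y in [2, 21]  -> 2 point(s)
Affine points: 18. Add the point at infinity: total = 19.

#E(F_23) = 19


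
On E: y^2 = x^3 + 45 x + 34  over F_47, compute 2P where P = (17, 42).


Doubling: s = (3 x1^2 + a) / (2 y1)
s = (3*17^2 + 45) / (2*42) mod 47 = 31
x3 = s^2 - 2 x1 mod 47 = 31^2 - 2*17 = 34
y3 = s (x1 - x3) - y1 mod 47 = 31 * (17 - 34) - 42 = 42

2P = (34, 42)


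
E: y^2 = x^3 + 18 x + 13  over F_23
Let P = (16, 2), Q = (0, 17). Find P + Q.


P != Q, so use the chord formula.
s = (y2 - y1) / (x2 - x1) = (15) / (7) mod 23 = 12
x3 = s^2 - x1 - x2 mod 23 = 12^2 - 16 - 0 = 13
y3 = s (x1 - x3) - y1 mod 23 = 12 * (16 - 13) - 2 = 11

P + Q = (13, 11)


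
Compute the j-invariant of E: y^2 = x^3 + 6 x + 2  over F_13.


Delta = -16(4 a^3 + 27 b^2) mod 13 = 9
-1728 * (4 a)^3 = -1728 * (4*6)^3 mod 13 = 5
j = 5 * 9^(-1) mod 13 = 2

j = 2 (mod 13)


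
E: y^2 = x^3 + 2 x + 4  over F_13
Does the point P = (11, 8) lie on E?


Check whether y^2 = x^3 + 2 x + 4 (mod 13) for (x, y) = (11, 8).
LHS: y^2 = 8^2 mod 13 = 12
RHS: x^3 + 2 x + 4 = 11^3 + 2*11 + 4 mod 13 = 5
LHS != RHS

No, not on the curve


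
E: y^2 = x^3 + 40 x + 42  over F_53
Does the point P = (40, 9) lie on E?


Check whether y^2 = x^3 + 40 x + 42 (mod 53) for (x, y) = (40, 9).
LHS: y^2 = 9^2 mod 53 = 28
RHS: x^3 + 40 x + 42 = 40^3 + 40*40 + 42 mod 53 = 28
LHS = RHS

Yes, on the curve


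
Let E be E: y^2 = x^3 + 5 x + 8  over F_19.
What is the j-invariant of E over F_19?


Delta = -16(4 a^3 + 27 b^2) mod 19 = 15
-1728 * (4 a)^3 = -1728 * (4*5)^3 mod 19 = 1
j = 1 * 15^(-1) mod 19 = 14

j = 14 (mod 19)


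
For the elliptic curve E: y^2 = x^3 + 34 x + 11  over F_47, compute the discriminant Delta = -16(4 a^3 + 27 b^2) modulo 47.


4 a^3 + 27 b^2 = 4*34^3 + 27*11^2 = 157216 + 3267 = 160483
Delta = -16 * (160483) = -2567728
Delta mod 47 = 23

Delta = 23 (mod 47)


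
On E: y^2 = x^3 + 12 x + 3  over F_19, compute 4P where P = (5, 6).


k = 4 = 100_2 (binary, LSB first: 001)
Double-and-add from P = (5, 6):
  bit 0 = 0: acc unchanged = O
  bit 1 = 0: acc unchanged = O
  bit 2 = 1: acc = O + (3, 16) = (3, 16)

4P = (3, 16)


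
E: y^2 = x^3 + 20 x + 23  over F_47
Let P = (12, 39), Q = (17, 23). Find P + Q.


P != Q, so use the chord formula.
s = (y2 - y1) / (x2 - x1) = (31) / (5) mod 47 = 25
x3 = s^2 - x1 - x2 mod 47 = 25^2 - 12 - 17 = 32
y3 = s (x1 - x3) - y1 mod 47 = 25 * (12 - 32) - 39 = 25

P + Q = (32, 25)


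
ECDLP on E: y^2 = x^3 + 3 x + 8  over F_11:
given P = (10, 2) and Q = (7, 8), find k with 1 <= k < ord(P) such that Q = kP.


Enumerate multiples of P until we hit Q = (7, 8):
  1P = (10, 2)
  2P = (7, 8)
Match found at i = 2.

k = 2


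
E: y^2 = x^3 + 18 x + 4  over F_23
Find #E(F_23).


For each x in F_23, count y with y^2 = x^3 + 18 x + 4 mod 23:
  x = 0: RHS = 4, y in [2, 21]  -> 2 point(s)
  x = 1: RHS = 0, y in [0]  -> 1 point(s)
  x = 2: RHS = 2, y in [5, 18]  -> 2 point(s)
  x = 3: RHS = 16, y in [4, 19]  -> 2 point(s)
  x = 4: RHS = 2, y in [5, 18]  -> 2 point(s)
  x = 5: RHS = 12, y in [9, 14]  -> 2 point(s)
  x = 6: RHS = 6, y in [11, 12]  -> 2 point(s)
  x = 7: RHS = 13, y in [6, 17]  -> 2 point(s)
  x = 8: RHS = 16, y in [4, 19]  -> 2 point(s)
  x = 12: RHS = 16, y in [4, 19]  -> 2 point(s)
  x = 16: RHS = 18, y in [8, 15]  -> 2 point(s)
  x = 17: RHS = 2, y in [5, 18]  -> 2 point(s)
  x = 19: RHS = 6, y in [11, 12]  -> 2 point(s)
  x = 21: RHS = 6, y in [11, 12]  -> 2 point(s)
  x = 22: RHS = 8, y in [10, 13]  -> 2 point(s)
Affine points: 29. Add the point at infinity: total = 30.

#E(F_23) = 30


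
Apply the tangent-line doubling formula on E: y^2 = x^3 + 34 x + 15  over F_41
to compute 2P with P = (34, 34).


Doubling: s = (3 x1^2 + a) / (2 y1)
s = (3*34^2 + 34) / (2*34) mod 41 = 31
x3 = s^2 - 2 x1 mod 41 = 31^2 - 2*34 = 32
y3 = s (x1 - x3) - y1 mod 41 = 31 * (34 - 32) - 34 = 28

2P = (32, 28)


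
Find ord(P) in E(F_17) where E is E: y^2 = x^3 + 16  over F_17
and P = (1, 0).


Compute successive multiples of P until we hit O:
  1P = (1, 0)
  2P = O

ord(P) = 2


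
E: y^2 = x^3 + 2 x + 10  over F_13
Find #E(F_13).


For each x in F_13, count y with y^2 = x^3 + 2 x + 10 mod 13:
  x = 0: RHS = 10, y in [6, 7]  -> 2 point(s)
  x = 1: RHS = 0, y in [0]  -> 1 point(s)
  x = 2: RHS = 9, y in [3, 10]  -> 2 point(s)
  x = 3: RHS = 4, y in [2, 11]  -> 2 point(s)
  x = 4: RHS = 4, y in [2, 11]  -> 2 point(s)
  x = 6: RHS = 4, y in [2, 11]  -> 2 point(s)
  x = 7: RHS = 3, y in [4, 9]  -> 2 point(s)
  x = 9: RHS = 3, y in [4, 9]  -> 2 point(s)
  x = 10: RHS = 3, y in [4, 9]  -> 2 point(s)
Affine points: 17. Add the point at infinity: total = 18.

#E(F_13) = 18


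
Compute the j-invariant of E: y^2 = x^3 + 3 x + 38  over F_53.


Delta = -16(4 a^3 + 27 b^2) mod 53 = 23
-1728 * (4 a)^3 = -1728 * (4*3)^3 mod 53 = 36
j = 36 * 23^(-1) mod 53 = 20

j = 20 (mod 53)


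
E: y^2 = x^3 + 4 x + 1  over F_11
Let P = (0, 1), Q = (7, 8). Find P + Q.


P != Q, so use the chord formula.
s = (y2 - y1) / (x2 - x1) = (7) / (7) mod 11 = 1
x3 = s^2 - x1 - x2 mod 11 = 1^2 - 0 - 7 = 5
y3 = s (x1 - x3) - y1 mod 11 = 1 * (0 - 5) - 1 = 5

P + Q = (5, 5)


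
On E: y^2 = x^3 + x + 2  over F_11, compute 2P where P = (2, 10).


Doubling: s = (3 x1^2 + a) / (2 y1)
s = (3*2^2 + 1) / (2*10) mod 11 = 10
x3 = s^2 - 2 x1 mod 11 = 10^2 - 2*2 = 8
y3 = s (x1 - x3) - y1 mod 11 = 10 * (2 - 8) - 10 = 7

2P = (8, 7)


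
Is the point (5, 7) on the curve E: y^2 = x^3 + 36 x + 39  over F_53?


Check whether y^2 = x^3 + 36 x + 39 (mod 53) for (x, y) = (5, 7).
LHS: y^2 = 7^2 mod 53 = 49
RHS: x^3 + 36 x + 39 = 5^3 + 36*5 + 39 mod 53 = 26
LHS != RHS

No, not on the curve


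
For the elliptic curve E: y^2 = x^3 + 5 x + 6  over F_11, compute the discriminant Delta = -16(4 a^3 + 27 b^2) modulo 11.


4 a^3 + 27 b^2 = 4*5^3 + 27*6^2 = 500 + 972 = 1472
Delta = -16 * (1472) = -23552
Delta mod 11 = 10

Delta = 10 (mod 11)


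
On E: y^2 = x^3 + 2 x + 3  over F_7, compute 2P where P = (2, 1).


k = 2 = 10_2 (binary, LSB first: 01)
Double-and-add from P = (2, 1):
  bit 0 = 0: acc unchanged = O
  bit 1 = 1: acc = O + (3, 6) = (3, 6)

2P = (3, 6)


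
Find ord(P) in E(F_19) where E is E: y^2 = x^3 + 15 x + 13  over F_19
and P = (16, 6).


Compute successive multiples of P until we hit O:
  1P = (16, 6)
  2P = (4, 17)
  3P = (10, 17)
  4P = (18, 4)
  5P = (5, 2)
  6P = (3, 16)
  7P = (7, 9)
  8P = (13, 12)
  ... (continuing to 17P)
  17P = O

ord(P) = 17


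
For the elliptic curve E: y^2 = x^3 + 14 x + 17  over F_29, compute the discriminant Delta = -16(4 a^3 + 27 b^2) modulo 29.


4 a^3 + 27 b^2 = 4*14^3 + 27*17^2 = 10976 + 7803 = 18779
Delta = -16 * (18779) = -300464
Delta mod 29 = 5

Delta = 5 (mod 29)


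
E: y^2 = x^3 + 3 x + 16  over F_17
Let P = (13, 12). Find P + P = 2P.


Doubling: s = (3 x1^2 + a) / (2 y1)
s = (3*13^2 + 3) / (2*12) mod 17 = 0
x3 = s^2 - 2 x1 mod 17 = 0^2 - 2*13 = 8
y3 = s (x1 - x3) - y1 mod 17 = 0 * (13 - 8) - 12 = 5

2P = (8, 5)


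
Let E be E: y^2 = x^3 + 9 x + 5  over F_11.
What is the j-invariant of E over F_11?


Delta = -16(4 a^3 + 27 b^2) mod 11 = 8
-1728 * (4 a)^3 = -1728 * (4*9)^3 mod 11 = 6
j = 6 * 8^(-1) mod 11 = 9

j = 9 (mod 11)


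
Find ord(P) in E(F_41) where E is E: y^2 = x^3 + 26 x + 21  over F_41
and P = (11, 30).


Compute successive multiples of P until we hit O:
  1P = (11, 30)
  2P = (10, 25)
  3P = (4, 5)
  4P = (17, 13)
  5P = (29, 21)
  6P = (32, 1)
  7P = (0, 29)
  8P = (9, 0)
  ... (continuing to 16P)
  16P = O

ord(P) = 16


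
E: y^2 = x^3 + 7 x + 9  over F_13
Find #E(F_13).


For each x in F_13, count y with y^2 = x^3 + 7 x + 9 mod 13:
  x = 0: RHS = 9, y in [3, 10]  -> 2 point(s)
  x = 1: RHS = 4, y in [2, 11]  -> 2 point(s)
  x = 4: RHS = 10, y in [6, 7]  -> 2 point(s)
  x = 5: RHS = 0, y in [0]  -> 1 point(s)
  x = 10: RHS = 0, y in [0]  -> 1 point(s)
  x = 11: RHS = 0, y in [0]  -> 1 point(s)
  x = 12: RHS = 1, y in [1, 12]  -> 2 point(s)
Affine points: 11. Add the point at infinity: total = 12.

#E(F_13) = 12


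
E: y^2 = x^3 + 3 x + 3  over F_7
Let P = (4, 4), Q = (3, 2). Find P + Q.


P != Q, so use the chord formula.
s = (y2 - y1) / (x2 - x1) = (5) / (6) mod 7 = 2
x3 = s^2 - x1 - x2 mod 7 = 2^2 - 4 - 3 = 4
y3 = s (x1 - x3) - y1 mod 7 = 2 * (4 - 4) - 4 = 3

P + Q = (4, 3)


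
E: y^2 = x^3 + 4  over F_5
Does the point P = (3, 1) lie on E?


Check whether y^2 = x^3 + 0 x + 4 (mod 5) for (x, y) = (3, 1).
LHS: y^2 = 1^2 mod 5 = 1
RHS: x^3 + 0 x + 4 = 3^3 + 0*3 + 4 mod 5 = 1
LHS = RHS

Yes, on the curve


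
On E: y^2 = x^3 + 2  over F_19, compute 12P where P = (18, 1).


k = 12 = 1100_2 (binary, LSB first: 0011)
Double-and-add from P = (18, 1):
  bit 0 = 0: acc unchanged = O
  bit 1 = 0: acc unchanged = O
  bit 2 = 1: acc = O + (12, 18) = (12, 18)
  bit 3 = 1: acc = (12, 18) + (6, 16) = (18, 18)

12P = (18, 18)


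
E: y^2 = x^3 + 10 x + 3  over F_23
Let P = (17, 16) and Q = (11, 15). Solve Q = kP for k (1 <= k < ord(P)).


Enumerate multiples of P until we hit Q = (11, 15):
  1P = (17, 16)
  2P = (7, 18)
  3P = (11, 15)
Match found at i = 3.

k = 3


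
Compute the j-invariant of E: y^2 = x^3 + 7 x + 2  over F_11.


Delta = -16(4 a^3 + 27 b^2) mod 11 = 3
-1728 * (4 a)^3 = -1728 * (4*7)^3 mod 11 = 4
j = 4 * 3^(-1) mod 11 = 5

j = 5 (mod 11)


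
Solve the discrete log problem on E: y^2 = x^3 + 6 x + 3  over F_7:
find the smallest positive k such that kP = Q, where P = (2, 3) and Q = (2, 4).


Enumerate multiples of P until we hit Q = (2, 4):
  1P = (2, 3)
  2P = (5, 2)
  3P = (4, 0)
  4P = (5, 5)
  5P = (2, 4)
Match found at i = 5.

k = 5


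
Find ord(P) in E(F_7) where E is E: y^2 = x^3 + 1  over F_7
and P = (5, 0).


Compute successive multiples of P until we hit O:
  1P = (5, 0)
  2P = O

ord(P) = 2


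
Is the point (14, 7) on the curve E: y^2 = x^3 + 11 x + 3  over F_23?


Check whether y^2 = x^3 + 11 x + 3 (mod 23) for (x, y) = (14, 7).
LHS: y^2 = 7^2 mod 23 = 3
RHS: x^3 + 11 x + 3 = 14^3 + 11*14 + 3 mod 23 = 3
LHS = RHS

Yes, on the curve


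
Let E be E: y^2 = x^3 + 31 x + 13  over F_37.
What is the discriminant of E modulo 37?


4 a^3 + 27 b^2 = 4*31^3 + 27*13^2 = 119164 + 4563 = 123727
Delta = -16 * (123727) = -1979632
Delta mod 37 = 16

Delta = 16 (mod 37)


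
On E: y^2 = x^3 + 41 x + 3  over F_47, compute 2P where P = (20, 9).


Doubling: s = (3 x1^2 + a) / (2 y1)
s = (3*20^2 + 41) / (2*9) mod 47 = 35
x3 = s^2 - 2 x1 mod 47 = 35^2 - 2*20 = 10
y3 = s (x1 - x3) - y1 mod 47 = 35 * (20 - 10) - 9 = 12

2P = (10, 12)


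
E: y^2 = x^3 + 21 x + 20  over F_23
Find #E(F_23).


For each x in F_23, count y with y^2 = x^3 + 21 x + 20 mod 23:
  x = 2: RHS = 1, y in [1, 22]  -> 2 point(s)
  x = 3: RHS = 18, y in [8, 15]  -> 2 point(s)
  x = 7: RHS = 4, y in [2, 21]  -> 2 point(s)
  x = 9: RHS = 18, y in [8, 15]  -> 2 point(s)
  x = 11: RHS = 18, y in [8, 15]  -> 2 point(s)
  x = 13: RHS = 6, y in [11, 12]  -> 2 point(s)
  x = 16: RHS = 13, y in [6, 17]  -> 2 point(s)
  x = 17: RHS = 0, y in [0]  -> 1 point(s)
  x = 21: RHS = 16, y in [4, 19]  -> 2 point(s)
Affine points: 17. Add the point at infinity: total = 18.

#E(F_23) = 18


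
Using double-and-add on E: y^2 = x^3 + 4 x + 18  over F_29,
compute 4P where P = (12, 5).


k = 4 = 100_2 (binary, LSB first: 001)
Double-and-add from P = (12, 5):
  bit 0 = 0: acc unchanged = O
  bit 1 = 0: acc unchanged = O
  bit 2 = 1: acc = O + (14, 11) = (14, 11)

4P = (14, 11)


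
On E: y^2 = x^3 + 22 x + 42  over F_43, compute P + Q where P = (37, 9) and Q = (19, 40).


P != Q, so use the chord formula.
s = (y2 - y1) / (x2 - x1) = (31) / (25) mod 43 = 15
x3 = s^2 - x1 - x2 mod 43 = 15^2 - 37 - 19 = 40
y3 = s (x1 - x3) - y1 mod 43 = 15 * (37 - 40) - 9 = 32

P + Q = (40, 32)


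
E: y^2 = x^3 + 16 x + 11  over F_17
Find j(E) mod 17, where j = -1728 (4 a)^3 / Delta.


Delta = -16(4 a^3 + 27 b^2) mod 17 = 16
-1728 * (4 a)^3 = -1728 * (4*16)^3 mod 17 = 7
j = 7 * 16^(-1) mod 17 = 10

j = 10 (mod 17)


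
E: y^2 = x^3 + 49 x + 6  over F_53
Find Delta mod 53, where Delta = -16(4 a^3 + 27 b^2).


4 a^3 + 27 b^2 = 4*49^3 + 27*6^2 = 470596 + 972 = 471568
Delta = -16 * (471568) = -7545088
Delta mod 53 = 45

Delta = 45 (mod 53)


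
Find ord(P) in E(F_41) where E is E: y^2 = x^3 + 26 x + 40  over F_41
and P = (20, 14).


Compute successive multiples of P until we hit O:
  1P = (20, 14)
  2P = (37, 6)
  3P = (16, 1)
  4P = (13, 19)
  5P = (6, 17)
  6P = (14, 14)
  7P = (7, 27)
  8P = (15, 22)
  ... (continuing to 35P)
  35P = O

ord(P) = 35


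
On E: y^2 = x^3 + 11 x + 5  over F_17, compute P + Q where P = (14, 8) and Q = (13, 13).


P != Q, so use the chord formula.
s = (y2 - y1) / (x2 - x1) = (5) / (16) mod 17 = 12
x3 = s^2 - x1 - x2 mod 17 = 12^2 - 14 - 13 = 15
y3 = s (x1 - x3) - y1 mod 17 = 12 * (14 - 15) - 8 = 14

P + Q = (15, 14)


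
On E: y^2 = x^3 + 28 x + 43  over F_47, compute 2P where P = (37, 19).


Doubling: s = (3 x1^2 + a) / (2 y1)
s = (3*37^2 + 28) / (2*19) mod 47 = 21
x3 = s^2 - 2 x1 mod 47 = 21^2 - 2*37 = 38
y3 = s (x1 - x3) - y1 mod 47 = 21 * (37 - 38) - 19 = 7

2P = (38, 7)


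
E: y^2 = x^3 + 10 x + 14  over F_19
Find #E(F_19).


For each x in F_19, count y with y^2 = x^3 + 10 x + 14 mod 19:
  x = 1: RHS = 6, y in [5, 14]  -> 2 point(s)
  x = 2: RHS = 4, y in [2, 17]  -> 2 point(s)
  x = 4: RHS = 4, y in [2, 17]  -> 2 point(s)
  x = 6: RHS = 5, y in [9, 10]  -> 2 point(s)
  x = 7: RHS = 9, y in [3, 16]  -> 2 point(s)
  x = 8: RHS = 17, y in [6, 13]  -> 2 point(s)
  x = 9: RHS = 16, y in [4, 15]  -> 2 point(s)
  x = 11: RHS = 11, y in [7, 12]  -> 2 point(s)
  x = 12: RHS = 0, y in [0]  -> 1 point(s)
  x = 13: RHS = 4, y in [2, 17]  -> 2 point(s)
  x = 15: RHS = 5, y in [9, 10]  -> 2 point(s)
  x = 17: RHS = 5, y in [9, 10]  -> 2 point(s)
Affine points: 23. Add the point at infinity: total = 24.

#E(F_19) = 24


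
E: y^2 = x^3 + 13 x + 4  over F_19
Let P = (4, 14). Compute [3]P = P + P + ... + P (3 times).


k = 3 = 11_2 (binary, LSB first: 11)
Double-and-add from P = (4, 14):
  bit 0 = 1: acc = O + (4, 14) = (4, 14)
  bit 1 = 1: acc = (4, 14) + (18, 3) = (14, 2)

3P = (14, 2)


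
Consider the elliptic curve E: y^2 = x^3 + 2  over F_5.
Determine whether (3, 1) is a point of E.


Check whether y^2 = x^3 + 0 x + 2 (mod 5) for (x, y) = (3, 1).
LHS: y^2 = 1^2 mod 5 = 1
RHS: x^3 + 0 x + 2 = 3^3 + 0*3 + 2 mod 5 = 4
LHS != RHS

No, not on the curve


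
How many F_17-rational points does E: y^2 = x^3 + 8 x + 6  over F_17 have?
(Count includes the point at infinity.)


For each x in F_17, count y with y^2 = x^3 + 8 x + 6 mod 17:
  x = 1: RHS = 15, y in [7, 10]  -> 2 point(s)
  x = 2: RHS = 13, y in [8, 9]  -> 2 point(s)
  x = 4: RHS = 0, y in [0]  -> 1 point(s)
  x = 5: RHS = 1, y in [1, 16]  -> 2 point(s)
  x = 6: RHS = 15, y in [7, 10]  -> 2 point(s)
  x = 8: RHS = 4, y in [2, 15]  -> 2 point(s)
  x = 9: RHS = 8, y in [5, 12]  -> 2 point(s)
  x = 10: RHS = 15, y in [7, 10]  -> 2 point(s)
  x = 15: RHS = 16, y in [4, 13]  -> 2 point(s)
Affine points: 17. Add the point at infinity: total = 18.

#E(F_17) = 18


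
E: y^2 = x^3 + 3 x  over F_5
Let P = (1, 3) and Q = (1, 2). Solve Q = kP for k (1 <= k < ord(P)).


Enumerate multiples of P until we hit Q = (1, 2):
  1P = (1, 3)
  2P = (4, 4)
  3P = (4, 1)
  4P = (1, 2)
Match found at i = 4.

k = 4


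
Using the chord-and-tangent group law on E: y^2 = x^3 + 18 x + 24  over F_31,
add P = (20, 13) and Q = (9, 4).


P != Q, so use the chord formula.
s = (y2 - y1) / (x2 - x1) = (22) / (20) mod 31 = 29
x3 = s^2 - x1 - x2 mod 31 = 29^2 - 20 - 9 = 6
y3 = s (x1 - x3) - y1 mod 31 = 29 * (20 - 6) - 13 = 21

P + Q = (6, 21)


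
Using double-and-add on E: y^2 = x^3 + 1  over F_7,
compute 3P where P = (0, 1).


k = 3 = 11_2 (binary, LSB first: 11)
Double-and-add from P = (0, 1):
  bit 0 = 1: acc = O + (0, 1) = (0, 1)
  bit 1 = 1: acc = (0, 1) + (0, 6) = O

3P = O


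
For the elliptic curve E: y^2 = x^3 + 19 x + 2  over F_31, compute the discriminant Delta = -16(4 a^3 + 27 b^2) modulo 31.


4 a^3 + 27 b^2 = 4*19^3 + 27*2^2 = 27436 + 108 = 27544
Delta = -16 * (27544) = -440704
Delta mod 31 = 23

Delta = 23 (mod 31)


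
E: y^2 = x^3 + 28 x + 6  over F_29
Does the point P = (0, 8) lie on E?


Check whether y^2 = x^3 + 28 x + 6 (mod 29) for (x, y) = (0, 8).
LHS: y^2 = 8^2 mod 29 = 6
RHS: x^3 + 28 x + 6 = 0^3 + 28*0 + 6 mod 29 = 6
LHS = RHS

Yes, on the curve


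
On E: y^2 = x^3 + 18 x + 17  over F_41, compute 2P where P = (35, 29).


Doubling: s = (3 x1^2 + a) / (2 y1)
s = (3*35^2 + 18) / (2*29) mod 41 = 5
x3 = s^2 - 2 x1 mod 41 = 5^2 - 2*35 = 37
y3 = s (x1 - x3) - y1 mod 41 = 5 * (35 - 37) - 29 = 2

2P = (37, 2)


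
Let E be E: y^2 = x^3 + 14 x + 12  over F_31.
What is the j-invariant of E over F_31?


Delta = -16(4 a^3 + 27 b^2) mod 31 = 8
-1728 * (4 a)^3 = -1728 * (4*14)^3 mod 31 = 8
j = 8 * 8^(-1) mod 31 = 1

j = 1 (mod 31)


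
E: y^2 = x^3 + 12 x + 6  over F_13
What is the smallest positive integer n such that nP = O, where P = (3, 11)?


Compute successive multiples of P until we hit O:
  1P = (3, 11)
  2P = (7, 2)
  3P = (4, 1)
  4P = (2, 5)
  5P = (5, 3)
  6P = (8, 9)
  7P = (11, 0)
  8P = (8, 4)
  ... (continuing to 14P)
  14P = O

ord(P) = 14


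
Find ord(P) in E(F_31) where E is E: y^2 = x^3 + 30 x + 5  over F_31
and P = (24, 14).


Compute successive multiples of P until we hit O:
  1P = (24, 14)
  2P = (23, 20)
  3P = (20, 24)
  4P = (1, 6)
  5P = (7, 0)
  6P = (1, 25)
  7P = (20, 7)
  8P = (23, 11)
  ... (continuing to 10P)
  10P = O

ord(P) = 10


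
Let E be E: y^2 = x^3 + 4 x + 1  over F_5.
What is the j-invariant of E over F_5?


Delta = -16(4 a^3 + 27 b^2) mod 5 = 2
-1728 * (4 a)^3 = -1728 * (4*4)^3 mod 5 = 2
j = 2 * 2^(-1) mod 5 = 1

j = 1 (mod 5)


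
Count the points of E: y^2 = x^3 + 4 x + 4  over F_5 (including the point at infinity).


For each x in F_5, count y with y^2 = x^3 + 4 x + 4 mod 5:
  x = 0: RHS = 4, y in [2, 3]  -> 2 point(s)
  x = 1: RHS = 4, y in [2, 3]  -> 2 point(s)
  x = 2: RHS = 0, y in [0]  -> 1 point(s)
  x = 4: RHS = 4, y in [2, 3]  -> 2 point(s)
Affine points: 7. Add the point at infinity: total = 8.

#E(F_5) = 8


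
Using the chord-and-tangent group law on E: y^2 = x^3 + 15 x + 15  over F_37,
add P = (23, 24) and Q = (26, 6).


P != Q, so use the chord formula.
s = (y2 - y1) / (x2 - x1) = (19) / (3) mod 37 = 31
x3 = s^2 - x1 - x2 mod 37 = 31^2 - 23 - 26 = 24
y3 = s (x1 - x3) - y1 mod 37 = 31 * (23 - 24) - 24 = 19

P + Q = (24, 19)


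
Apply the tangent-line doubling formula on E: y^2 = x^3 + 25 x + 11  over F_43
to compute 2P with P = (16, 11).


Doubling: s = (3 x1^2 + a) / (2 y1)
s = (3*16^2 + 25) / (2*11) mod 43 = 38
x3 = s^2 - 2 x1 mod 43 = 38^2 - 2*16 = 36
y3 = s (x1 - x3) - y1 mod 43 = 38 * (16 - 36) - 11 = 3

2P = (36, 3)


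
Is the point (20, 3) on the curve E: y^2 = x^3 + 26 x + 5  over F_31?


Check whether y^2 = x^3 + 26 x + 5 (mod 31) for (x, y) = (20, 3).
LHS: y^2 = 3^2 mod 31 = 9
RHS: x^3 + 26 x + 5 = 20^3 + 26*20 + 5 mod 31 = 0
LHS != RHS

No, not on the curve


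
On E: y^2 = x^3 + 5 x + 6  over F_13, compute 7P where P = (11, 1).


k = 7 = 111_2 (binary, LSB first: 111)
Double-and-add from P = (11, 1):
  bit 0 = 1: acc = O + (11, 1) = (11, 1)
  bit 1 = 1: acc = (11, 1) + (8, 5) = (3, 10)
  bit 2 = 1: acc = (3, 10) + (9, 0) = (11, 12)

7P = (11, 12)


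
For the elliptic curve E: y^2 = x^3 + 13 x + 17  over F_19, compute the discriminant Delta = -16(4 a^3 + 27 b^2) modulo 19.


4 a^3 + 27 b^2 = 4*13^3 + 27*17^2 = 8788 + 7803 = 16591
Delta = -16 * (16591) = -265456
Delta mod 19 = 12

Delta = 12 (mod 19)


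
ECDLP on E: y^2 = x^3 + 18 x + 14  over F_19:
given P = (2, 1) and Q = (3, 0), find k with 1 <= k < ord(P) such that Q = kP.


Enumerate multiples of P until we hit Q = (3, 0):
  1P = (2, 1)
  2P = (12, 1)
  3P = (5, 18)
  4P = (4, 13)
  5P = (11, 2)
  6P = (10, 15)
  7P = (16, 3)
  8P = (8, 9)
  9P = (15, 7)
  10P = (3, 0)
Match found at i = 10.

k = 10


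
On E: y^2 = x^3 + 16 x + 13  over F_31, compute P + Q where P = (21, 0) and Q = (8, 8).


P != Q, so use the chord formula.
s = (y2 - y1) / (x2 - x1) = (8) / (18) mod 31 = 28
x3 = s^2 - x1 - x2 mod 31 = 28^2 - 21 - 8 = 11
y3 = s (x1 - x3) - y1 mod 31 = 28 * (21 - 11) - 0 = 1

P + Q = (11, 1)


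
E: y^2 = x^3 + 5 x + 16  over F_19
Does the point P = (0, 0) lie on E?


Check whether y^2 = x^3 + 5 x + 16 (mod 19) for (x, y) = (0, 0).
LHS: y^2 = 0^2 mod 19 = 0
RHS: x^3 + 5 x + 16 = 0^3 + 5*0 + 16 mod 19 = 16
LHS != RHS

No, not on the curve


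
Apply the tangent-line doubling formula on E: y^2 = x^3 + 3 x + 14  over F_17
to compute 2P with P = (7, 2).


Doubling: s = (3 x1^2 + a) / (2 y1)
s = (3*7^2 + 3) / (2*2) mod 17 = 12
x3 = s^2 - 2 x1 mod 17 = 12^2 - 2*7 = 11
y3 = s (x1 - x3) - y1 mod 17 = 12 * (7 - 11) - 2 = 1

2P = (11, 1)


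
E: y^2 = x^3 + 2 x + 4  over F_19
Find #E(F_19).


For each x in F_19, count y with y^2 = x^3 + 2 x + 4 mod 19:
  x = 0: RHS = 4, y in [2, 17]  -> 2 point(s)
  x = 1: RHS = 7, y in [8, 11]  -> 2 point(s)
  x = 2: RHS = 16, y in [4, 15]  -> 2 point(s)
  x = 4: RHS = 0, y in [0]  -> 1 point(s)
  x = 5: RHS = 6, y in [5, 14]  -> 2 point(s)
  x = 6: RHS = 4, y in [2, 17]  -> 2 point(s)
  x = 7: RHS = 0, y in [0]  -> 1 point(s)
  x = 8: RHS = 0, y in [0]  -> 1 point(s)
  x = 10: RHS = 17, y in [6, 13]  -> 2 point(s)
  x = 13: RHS = 4, y in [2, 17]  -> 2 point(s)
  x = 16: RHS = 9, y in [3, 16]  -> 2 point(s)
  x = 17: RHS = 11, y in [7, 12]  -> 2 point(s)
  x = 18: RHS = 1, y in [1, 18]  -> 2 point(s)
Affine points: 23. Add the point at infinity: total = 24.

#E(F_19) = 24


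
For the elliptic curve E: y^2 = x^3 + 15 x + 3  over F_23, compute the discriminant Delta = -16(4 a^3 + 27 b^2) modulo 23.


4 a^3 + 27 b^2 = 4*15^3 + 27*3^2 = 13500 + 243 = 13743
Delta = -16 * (13743) = -219888
Delta mod 23 = 15

Delta = 15 (mod 23)


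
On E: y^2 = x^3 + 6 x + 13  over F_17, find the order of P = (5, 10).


Compute successive multiples of P until we hit O:
  1P = (5, 10)
  2P = (5, 7)
  3P = O

ord(P) = 3


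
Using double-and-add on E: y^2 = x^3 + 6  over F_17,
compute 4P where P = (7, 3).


k = 4 = 100_2 (binary, LSB first: 001)
Double-and-add from P = (7, 3):
  bit 0 = 0: acc unchanged = O
  bit 1 = 0: acc unchanged = O
  bit 2 = 1: acc = O + (8, 5) = (8, 5)

4P = (8, 5)


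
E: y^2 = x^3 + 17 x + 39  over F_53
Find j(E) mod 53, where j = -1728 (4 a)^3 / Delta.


Delta = -16(4 a^3 + 27 b^2) mod 53 = 39
-1728 * (4 a)^3 = -1728 * (4*17)^3 mod 53 = 14
j = 14 * 39^(-1) mod 53 = 52

j = 52 (mod 53)


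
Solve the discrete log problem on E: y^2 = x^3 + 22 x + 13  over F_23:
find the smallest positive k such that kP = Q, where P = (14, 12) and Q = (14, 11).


Enumerate multiples of P until we hit Q = (14, 11):
  1P = (14, 12)
  2P = (1, 6)
  3P = (1, 17)
  4P = (14, 11)
Match found at i = 4.

k = 4


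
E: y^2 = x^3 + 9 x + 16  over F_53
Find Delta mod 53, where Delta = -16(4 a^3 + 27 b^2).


4 a^3 + 27 b^2 = 4*9^3 + 27*16^2 = 2916 + 6912 = 9828
Delta = -16 * (9828) = -157248
Delta mod 53 = 3

Delta = 3 (mod 53)


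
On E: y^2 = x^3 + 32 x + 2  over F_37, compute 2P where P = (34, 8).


Doubling: s = (3 x1^2 + a) / (2 y1)
s = (3*34^2 + 32) / (2*8) mod 37 = 6
x3 = s^2 - 2 x1 mod 37 = 6^2 - 2*34 = 5
y3 = s (x1 - x3) - y1 mod 37 = 6 * (34 - 5) - 8 = 18

2P = (5, 18)


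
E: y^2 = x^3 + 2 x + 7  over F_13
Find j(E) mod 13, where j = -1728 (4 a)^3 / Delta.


Delta = -16(4 a^3 + 27 b^2) mod 13 = 4
-1728 * (4 a)^3 = -1728 * (4*2)^3 mod 13 = 5
j = 5 * 4^(-1) mod 13 = 11

j = 11 (mod 13)


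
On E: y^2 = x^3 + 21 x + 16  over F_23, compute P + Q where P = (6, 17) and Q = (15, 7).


P != Q, so use the chord formula.
s = (y2 - y1) / (x2 - x1) = (13) / (9) mod 23 = 4
x3 = s^2 - x1 - x2 mod 23 = 4^2 - 6 - 15 = 18
y3 = s (x1 - x3) - y1 mod 23 = 4 * (6 - 18) - 17 = 4

P + Q = (18, 4)


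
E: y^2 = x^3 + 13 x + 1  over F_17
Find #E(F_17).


For each x in F_17, count y with y^2 = x^3 + 13 x + 1 mod 17:
  x = 0: RHS = 1, y in [1, 16]  -> 2 point(s)
  x = 1: RHS = 15, y in [7, 10]  -> 2 point(s)
  x = 2: RHS = 1, y in [1, 16]  -> 2 point(s)
  x = 3: RHS = 16, y in [4, 13]  -> 2 point(s)
  x = 4: RHS = 15, y in [7, 10]  -> 2 point(s)
  x = 5: RHS = 4, y in [2, 15]  -> 2 point(s)
  x = 10: RHS = 9, y in [3, 14]  -> 2 point(s)
  x = 11: RHS = 13, y in [8, 9]  -> 2 point(s)
  x = 12: RHS = 15, y in [7, 10]  -> 2 point(s)
  x = 13: RHS = 4, y in [2, 15]  -> 2 point(s)
  x = 15: RHS = 1, y in [1, 16]  -> 2 point(s)
  x = 16: RHS = 4, y in [2, 15]  -> 2 point(s)
Affine points: 24. Add the point at infinity: total = 25.

#E(F_17) = 25


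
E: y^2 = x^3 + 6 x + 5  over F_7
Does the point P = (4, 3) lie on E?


Check whether y^2 = x^3 + 6 x + 5 (mod 7) for (x, y) = (4, 3).
LHS: y^2 = 3^2 mod 7 = 2
RHS: x^3 + 6 x + 5 = 4^3 + 6*4 + 5 mod 7 = 2
LHS = RHS

Yes, on the curve


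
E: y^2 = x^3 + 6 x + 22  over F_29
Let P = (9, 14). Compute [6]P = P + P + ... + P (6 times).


k = 6 = 110_2 (binary, LSB first: 011)
Double-and-add from P = (9, 14):
  bit 0 = 0: acc unchanged = O
  bit 1 = 1: acc = O + (10, 3) = (10, 3)
  bit 2 = 1: acc = (10, 3) + (0, 14) = (6, 10)

6P = (6, 10)


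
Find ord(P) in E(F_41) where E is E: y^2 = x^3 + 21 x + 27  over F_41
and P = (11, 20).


Compute successive multiples of P until we hit O:
  1P = (11, 20)
  2P = (39, 31)
  3P = (7, 5)
  4P = (14, 20)
  5P = (16, 21)
  6P = (37, 24)
  7P = (2, 35)
  8P = (8, 16)
  ... (continuing to 23P)
  23P = O

ord(P) = 23


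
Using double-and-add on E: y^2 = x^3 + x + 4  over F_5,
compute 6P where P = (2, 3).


k = 6 = 110_2 (binary, LSB first: 011)
Double-and-add from P = (2, 3):
  bit 0 = 0: acc unchanged = O
  bit 1 = 1: acc = O + (0, 3) = (0, 3)
  bit 2 = 1: acc = (0, 3) + (1, 1) = (3, 3)

6P = (3, 3)


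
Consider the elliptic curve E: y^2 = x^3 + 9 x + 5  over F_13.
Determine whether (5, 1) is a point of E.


Check whether y^2 = x^3 + 9 x + 5 (mod 13) for (x, y) = (5, 1).
LHS: y^2 = 1^2 mod 13 = 1
RHS: x^3 + 9 x + 5 = 5^3 + 9*5 + 5 mod 13 = 6
LHS != RHS

No, not on the curve


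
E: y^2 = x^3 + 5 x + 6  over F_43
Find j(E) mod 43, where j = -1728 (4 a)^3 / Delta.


Delta = -16(4 a^3 + 27 b^2) mod 43 = 12
-1728 * (4 a)^3 = -1728 * (4*5)^3 mod 43 = 27
j = 27 * 12^(-1) mod 43 = 13

j = 13 (mod 43)


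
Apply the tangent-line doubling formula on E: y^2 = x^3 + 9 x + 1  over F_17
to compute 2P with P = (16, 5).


Doubling: s = (3 x1^2 + a) / (2 y1)
s = (3*16^2 + 9) / (2*5) mod 17 = 8
x3 = s^2 - 2 x1 mod 17 = 8^2 - 2*16 = 15
y3 = s (x1 - x3) - y1 mod 17 = 8 * (16 - 15) - 5 = 3

2P = (15, 3)


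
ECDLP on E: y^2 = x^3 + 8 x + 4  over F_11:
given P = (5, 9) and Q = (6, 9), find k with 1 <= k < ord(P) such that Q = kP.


Enumerate multiples of P until we hit Q = (6, 9):
  1P = (5, 9)
  2P = (6, 9)
Match found at i = 2.

k = 2


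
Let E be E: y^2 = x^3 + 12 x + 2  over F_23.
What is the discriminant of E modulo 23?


4 a^3 + 27 b^2 = 4*12^3 + 27*2^2 = 6912 + 108 = 7020
Delta = -16 * (7020) = -112320
Delta mod 23 = 12

Delta = 12 (mod 23)


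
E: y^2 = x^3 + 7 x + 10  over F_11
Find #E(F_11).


For each x in F_11, count y with y^2 = x^3 + 7 x + 10 mod 11:
  x = 3: RHS = 3, y in [5, 6]  -> 2 point(s)
  x = 4: RHS = 3, y in [5, 6]  -> 2 point(s)
  x = 5: RHS = 5, y in [4, 7]  -> 2 point(s)
  x = 6: RHS = 4, y in [2, 9]  -> 2 point(s)
Affine points: 8. Add the point at infinity: total = 9.

#E(F_11) = 9


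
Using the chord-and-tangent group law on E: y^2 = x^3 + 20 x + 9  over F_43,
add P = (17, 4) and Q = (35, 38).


P != Q, so use the chord formula.
s = (y2 - y1) / (x2 - x1) = (34) / (18) mod 43 = 21
x3 = s^2 - x1 - x2 mod 43 = 21^2 - 17 - 35 = 2
y3 = s (x1 - x3) - y1 mod 43 = 21 * (17 - 2) - 4 = 10

P + Q = (2, 10)


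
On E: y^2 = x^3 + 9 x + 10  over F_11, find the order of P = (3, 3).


Compute successive multiples of P until we hit O:
  1P = (3, 3)
  2P = (8, 0)
  3P = (3, 8)
  4P = O

ord(P) = 4


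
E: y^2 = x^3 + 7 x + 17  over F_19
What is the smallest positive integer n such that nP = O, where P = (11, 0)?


Compute successive multiples of P until we hit O:
  1P = (11, 0)
  2P = O

ord(P) = 2


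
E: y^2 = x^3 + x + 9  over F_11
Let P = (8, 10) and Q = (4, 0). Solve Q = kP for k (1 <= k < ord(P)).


Enumerate multiples of P until we hit Q = (4, 0):
  1P = (8, 10)
  2P = (4, 0)
Match found at i = 2.

k = 2


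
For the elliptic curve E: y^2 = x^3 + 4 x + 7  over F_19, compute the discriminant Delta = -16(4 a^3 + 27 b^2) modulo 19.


4 a^3 + 27 b^2 = 4*4^3 + 27*7^2 = 256 + 1323 = 1579
Delta = -16 * (1579) = -25264
Delta mod 19 = 6

Delta = 6 (mod 19)


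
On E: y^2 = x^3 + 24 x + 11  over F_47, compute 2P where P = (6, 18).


Doubling: s = (3 x1^2 + a) / (2 y1)
s = (3*6^2 + 24) / (2*18) mod 47 = 35
x3 = s^2 - 2 x1 mod 47 = 35^2 - 2*6 = 38
y3 = s (x1 - x3) - y1 mod 47 = 35 * (6 - 38) - 18 = 37

2P = (38, 37)


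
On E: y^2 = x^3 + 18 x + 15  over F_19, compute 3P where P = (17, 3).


k = 3 = 11_2 (binary, LSB first: 11)
Double-and-add from P = (17, 3):
  bit 0 = 1: acc = O + (17, 3) = (17, 3)
  bit 1 = 1: acc = (17, 3) + (10, 13) = (8, 14)

3P = (8, 14)


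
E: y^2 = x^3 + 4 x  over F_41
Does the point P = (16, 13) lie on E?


Check whether y^2 = x^3 + 4 x + 0 (mod 41) for (x, y) = (16, 13).
LHS: y^2 = 13^2 mod 41 = 5
RHS: x^3 + 4 x + 0 = 16^3 + 4*16 + 0 mod 41 = 19
LHS != RHS

No, not on the curve


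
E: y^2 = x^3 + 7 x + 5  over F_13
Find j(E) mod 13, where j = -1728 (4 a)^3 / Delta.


Delta = -16(4 a^3 + 27 b^2) mod 13 = 8
-1728 * (4 a)^3 = -1728 * (4*7)^3 mod 13 = 8
j = 8 * 8^(-1) mod 13 = 1

j = 1 (mod 13)


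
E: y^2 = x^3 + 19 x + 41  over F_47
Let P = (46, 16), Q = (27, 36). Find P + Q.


P != Q, so use the chord formula.
s = (y2 - y1) / (x2 - x1) = (20) / (28) mod 47 = 41
x3 = s^2 - x1 - x2 mod 47 = 41^2 - 46 - 27 = 10
y3 = s (x1 - x3) - y1 mod 47 = 41 * (46 - 10) - 16 = 3

P + Q = (10, 3)


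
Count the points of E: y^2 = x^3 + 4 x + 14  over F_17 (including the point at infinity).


For each x in F_17, count y with y^2 = x^3 + 4 x + 14 mod 17:
  x = 1: RHS = 2, y in [6, 11]  -> 2 point(s)
  x = 2: RHS = 13, y in [8, 9]  -> 2 point(s)
  x = 3: RHS = 2, y in [6, 11]  -> 2 point(s)
  x = 4: RHS = 9, y in [3, 14]  -> 2 point(s)
  x = 6: RHS = 16, y in [4, 13]  -> 2 point(s)
  x = 10: RHS = 0, y in [0]  -> 1 point(s)
  x = 13: RHS = 2, y in [6, 11]  -> 2 point(s)
  x = 14: RHS = 9, y in [3, 14]  -> 2 point(s)
  x = 15: RHS = 15, y in [7, 10]  -> 2 point(s)
  x = 16: RHS = 9, y in [3, 14]  -> 2 point(s)
Affine points: 19. Add the point at infinity: total = 20.

#E(F_17) = 20


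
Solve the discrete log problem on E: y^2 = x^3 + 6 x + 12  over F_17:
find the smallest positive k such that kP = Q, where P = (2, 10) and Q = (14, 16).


Enumerate multiples of P until we hit Q = (14, 16):
  1P = (2, 10)
  2P = (15, 14)
  3P = (1, 6)
  4P = (13, 14)
  5P = (10, 1)
  6P = (6, 3)
  7P = (11, 10)
  8P = (4, 7)
  9P = (9, 9)
  10P = (14, 16)
Match found at i = 10.

k = 10


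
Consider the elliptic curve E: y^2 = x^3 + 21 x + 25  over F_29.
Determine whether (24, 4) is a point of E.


Check whether y^2 = x^3 + 21 x + 25 (mod 29) for (x, y) = (24, 4).
LHS: y^2 = 4^2 mod 29 = 16
RHS: x^3 + 21 x + 25 = 24^3 + 21*24 + 25 mod 29 = 27
LHS != RHS

No, not on the curve


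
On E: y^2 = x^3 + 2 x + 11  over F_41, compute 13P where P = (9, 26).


k = 13 = 1101_2 (binary, LSB first: 1011)
Double-and-add from P = (9, 26):
  bit 0 = 1: acc = O + (9, 26) = (9, 26)
  bit 1 = 0: acc unchanged = (9, 26)
  bit 2 = 1: acc = (9, 26) + (32, 24) = (40, 7)
  bit 3 = 1: acc = (40, 7) + (13, 26) = (39, 9)

13P = (39, 9)


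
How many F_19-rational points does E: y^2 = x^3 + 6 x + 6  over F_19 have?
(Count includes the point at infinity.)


For each x in F_19, count y with y^2 = x^3 + 6 x + 6 mod 19:
  x = 0: RHS = 6, y in [5, 14]  -> 2 point(s)
  x = 2: RHS = 7, y in [8, 11]  -> 2 point(s)
  x = 5: RHS = 9, y in [3, 16]  -> 2 point(s)
  x = 6: RHS = 11, y in [7, 12]  -> 2 point(s)
  x = 7: RHS = 11, y in [7, 12]  -> 2 point(s)
  x = 11: RHS = 16, y in [4, 15]  -> 2 point(s)
  x = 12: RHS = 1, y in [1, 18]  -> 2 point(s)
  x = 13: RHS = 1, y in [1, 18]  -> 2 point(s)
  x = 17: RHS = 5, y in [9, 10]  -> 2 point(s)
Affine points: 18. Add the point at infinity: total = 19.

#E(F_19) = 19


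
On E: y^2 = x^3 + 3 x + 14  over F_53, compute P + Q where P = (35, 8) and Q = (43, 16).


P != Q, so use the chord formula.
s = (y2 - y1) / (x2 - x1) = (8) / (8) mod 53 = 1
x3 = s^2 - x1 - x2 mod 53 = 1^2 - 35 - 43 = 29
y3 = s (x1 - x3) - y1 mod 53 = 1 * (35 - 29) - 8 = 51

P + Q = (29, 51)


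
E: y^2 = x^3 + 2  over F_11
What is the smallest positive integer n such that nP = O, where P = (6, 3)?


Compute successive multiples of P until we hit O:
  1P = (6, 3)
  2P = (4, 0)
  3P = (6, 8)
  4P = O

ord(P) = 4


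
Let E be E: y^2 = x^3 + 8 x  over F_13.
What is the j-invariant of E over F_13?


Delta = -16(4 a^3 + 27 b^2) mod 13 = 5
-1728 * (4 a)^3 = -1728 * (4*8)^3 mod 13 = 8
j = 8 * 5^(-1) mod 13 = 12

j = 12 (mod 13)


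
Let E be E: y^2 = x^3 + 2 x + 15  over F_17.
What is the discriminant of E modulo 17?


4 a^3 + 27 b^2 = 4*2^3 + 27*15^2 = 32 + 6075 = 6107
Delta = -16 * (6107) = -97712
Delta mod 17 = 4

Delta = 4 (mod 17)


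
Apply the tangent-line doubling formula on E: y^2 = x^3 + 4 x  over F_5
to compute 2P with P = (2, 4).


Doubling: s = (3 x1^2 + a) / (2 y1)
s = (3*2^2 + 4) / (2*4) mod 5 = 2
x3 = s^2 - 2 x1 mod 5 = 2^2 - 2*2 = 0
y3 = s (x1 - x3) - y1 mod 5 = 2 * (2 - 0) - 4 = 0

2P = (0, 0)


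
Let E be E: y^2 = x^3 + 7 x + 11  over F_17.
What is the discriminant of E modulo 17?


4 a^3 + 27 b^2 = 4*7^3 + 27*11^2 = 1372 + 3267 = 4639
Delta = -16 * (4639) = -74224
Delta mod 17 = 15

Delta = 15 (mod 17)


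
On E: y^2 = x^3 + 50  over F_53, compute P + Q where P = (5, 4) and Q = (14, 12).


P != Q, so use the chord formula.
s = (y2 - y1) / (x2 - x1) = (8) / (9) mod 53 = 48
x3 = s^2 - x1 - x2 mod 53 = 48^2 - 5 - 14 = 6
y3 = s (x1 - x3) - y1 mod 53 = 48 * (5 - 6) - 4 = 1

P + Q = (6, 1)


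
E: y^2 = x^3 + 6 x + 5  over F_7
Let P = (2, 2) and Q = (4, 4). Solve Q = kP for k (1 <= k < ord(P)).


Enumerate multiples of P until we hit Q = (4, 4):
  1P = (2, 2)
  2P = (4, 3)
  3P = (3, 1)
  4P = (3, 6)
  5P = (4, 4)
Match found at i = 5.

k = 5


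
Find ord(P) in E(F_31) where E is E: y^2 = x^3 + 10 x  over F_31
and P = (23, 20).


Compute successive multiples of P until we hit O:
  1P = (23, 20)
  2P = (5, 12)
  3P = (12, 9)
  4P = (28, 6)
  5P = (30, 12)
  6P = (16, 3)
  7P = (27, 19)
  8P = (14, 1)
  ... (continuing to 32P)
  32P = O

ord(P) = 32


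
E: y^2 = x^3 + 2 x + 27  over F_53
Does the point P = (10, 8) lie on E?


Check whether y^2 = x^3 + 2 x + 27 (mod 53) for (x, y) = (10, 8).
LHS: y^2 = 8^2 mod 53 = 11
RHS: x^3 + 2 x + 27 = 10^3 + 2*10 + 27 mod 53 = 40
LHS != RHS

No, not on the curve


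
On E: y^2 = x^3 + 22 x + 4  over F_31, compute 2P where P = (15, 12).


Doubling: s = (3 x1^2 + a) / (2 y1)
s = (3*15^2 + 22) / (2*12) mod 31 = 20
x3 = s^2 - 2 x1 mod 31 = 20^2 - 2*15 = 29
y3 = s (x1 - x3) - y1 mod 31 = 20 * (15 - 29) - 12 = 18

2P = (29, 18)


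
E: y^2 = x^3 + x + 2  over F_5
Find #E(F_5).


For each x in F_5, count y with y^2 = x^3 + 1 x + 2 mod 5:
  x = 1: RHS = 4, y in [2, 3]  -> 2 point(s)
  x = 4: RHS = 0, y in [0]  -> 1 point(s)
Affine points: 3. Add the point at infinity: total = 4.

#E(F_5) = 4


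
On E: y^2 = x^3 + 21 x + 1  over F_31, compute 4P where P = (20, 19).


k = 4 = 100_2 (binary, LSB first: 001)
Double-and-add from P = (20, 19):
  bit 0 = 0: acc unchanged = O
  bit 1 = 0: acc unchanged = O
  bit 2 = 1: acc = O + (4, 5) = (4, 5)

4P = (4, 5)


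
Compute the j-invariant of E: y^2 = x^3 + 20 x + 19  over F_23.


Delta = -16(4 a^3 + 27 b^2) mod 23 = 14
-1728 * (4 a)^3 = -1728 * (4*20)^3 mod 23 = 9
j = 9 * 14^(-1) mod 23 = 22

j = 22 (mod 23)


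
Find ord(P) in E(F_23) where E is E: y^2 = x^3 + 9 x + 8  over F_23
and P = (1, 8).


Compute successive multiples of P until we hit O:
  1P = (1, 8)
  2P = (0, 10)
  3P = (3, 19)
  4P = (9, 17)
  5P = (6, 18)
  6P = (20, 0)
  7P = (6, 5)
  8P = (9, 6)
  ... (continuing to 12P)
  12P = O

ord(P) = 12


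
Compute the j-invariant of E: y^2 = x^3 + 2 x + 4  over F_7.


Delta = -16(4 a^3 + 27 b^2) mod 7 = 3
-1728 * (4 a)^3 = -1728 * (4*2)^3 mod 7 = 1
j = 1 * 3^(-1) mod 7 = 5

j = 5 (mod 7)


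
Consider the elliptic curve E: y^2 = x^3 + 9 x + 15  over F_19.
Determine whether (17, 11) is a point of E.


Check whether y^2 = x^3 + 9 x + 15 (mod 19) for (x, y) = (17, 11).
LHS: y^2 = 11^2 mod 19 = 7
RHS: x^3 + 9 x + 15 = 17^3 + 9*17 + 15 mod 19 = 8
LHS != RHS

No, not on the curve


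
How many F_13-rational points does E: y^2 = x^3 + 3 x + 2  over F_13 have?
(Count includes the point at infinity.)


For each x in F_13, count y with y^2 = x^3 + 3 x + 2 mod 13:
  x = 2: RHS = 3, y in [4, 9]  -> 2 point(s)
  x = 3: RHS = 12, y in [5, 8]  -> 2 point(s)
  x = 4: RHS = 0, y in [0]  -> 1 point(s)
  x = 5: RHS = 12, y in [5, 8]  -> 2 point(s)
  x = 9: RHS = 4, y in [2, 11]  -> 2 point(s)
  x = 11: RHS = 1, y in [1, 12]  -> 2 point(s)
Affine points: 11. Add the point at infinity: total = 12.

#E(F_13) = 12


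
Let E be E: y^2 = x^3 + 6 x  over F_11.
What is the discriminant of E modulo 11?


4 a^3 + 27 b^2 = 4*6^3 + 27*0^2 = 864 + 0 = 864
Delta = -16 * (864) = -13824
Delta mod 11 = 3

Delta = 3 (mod 11)
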